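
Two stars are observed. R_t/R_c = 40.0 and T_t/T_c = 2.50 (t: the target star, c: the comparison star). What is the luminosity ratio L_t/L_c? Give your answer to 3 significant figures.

6.25×10^4

From the Stefan–Boltzmann law, L ∝ R²T⁴, so
L_t/L_c = (R_t/R_c)² (T_t/T_c)⁴ = (40.0)² × (2.50)⁴ = 1600 × 39.06 = 6.250×10^4.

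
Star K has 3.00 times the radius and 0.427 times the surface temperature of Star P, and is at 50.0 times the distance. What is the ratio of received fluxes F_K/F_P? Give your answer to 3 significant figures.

L_K/L_P = (R_K/R_P)²(T_K/T_P)⁴ = (3.00)² × (0.427)⁴ = 0.2992.
F_K/F_P = (L_K/L_P)/(d_K/d_P)² = 0.2992 / (50.0)² = 1.197×10^-4.

1.20×10^-4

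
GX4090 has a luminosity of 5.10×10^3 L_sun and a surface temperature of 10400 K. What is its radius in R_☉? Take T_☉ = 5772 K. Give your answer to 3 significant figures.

22.0 R_☉

R/R_☉ = √(L/L_☉) / (T/T_☉)² = √(5.10×10^3) / (1.802)²
       = 71.41 / 3.246 = 22.00.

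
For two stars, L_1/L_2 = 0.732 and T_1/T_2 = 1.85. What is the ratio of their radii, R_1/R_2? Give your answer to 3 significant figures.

L ∝ R²T⁴ gives R ∝ √L / T², so
R_1/R_2 = √(0.732) / (1.85)² = 0.8556 / 3.423 = 0.2500.

0.250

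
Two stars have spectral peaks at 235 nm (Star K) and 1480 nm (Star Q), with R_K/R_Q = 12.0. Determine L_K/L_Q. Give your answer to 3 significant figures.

Wien's law gives T ∝ 1/λ_max, so T_K/T_Q = λ_Q/λ_K = 1480/235 = 6.298.
Then L ∝ R²T⁴ gives L_K/L_Q = (12.0)² × (6.298)⁴ = 144.0 × 1573 = 2.265×10^5.

2.27×10^5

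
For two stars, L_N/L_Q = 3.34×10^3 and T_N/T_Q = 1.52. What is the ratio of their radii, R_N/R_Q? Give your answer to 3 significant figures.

L ∝ R²T⁴ gives R ∝ √L / T², so
R_N/R_Q = √(3.34×10^3) / (1.52)² = 57.79 / 2.310 = 25.01.

25.0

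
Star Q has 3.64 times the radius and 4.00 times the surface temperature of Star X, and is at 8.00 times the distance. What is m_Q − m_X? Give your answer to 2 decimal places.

L_Q/L_X = (3.64)²(4.00)⁴ = 3392.
F_Q/F_X = (L_Q/L_X)/(d_Q/d_X)² = 3392/64.00 = 53.00.
m_Q − m_X = −2.5 log₁₀(53.00) = -4.31.

-4.31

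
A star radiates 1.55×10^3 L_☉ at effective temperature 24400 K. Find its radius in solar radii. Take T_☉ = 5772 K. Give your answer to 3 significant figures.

2.20 solar radii

R/R_☉ = √(L/L_☉) / (T/T_☉)² = √(1.55×10^3) / (4.227)²
       = 39.37 / 17.87 = 2.203.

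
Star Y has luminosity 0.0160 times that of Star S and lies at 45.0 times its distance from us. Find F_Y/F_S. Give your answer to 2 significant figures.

7.9×10^-6

F = L/(4πd²), so F_Y/F_S = (L_Y/L_S) / (d_Y/d_S)²
= 0.0160 / (45.0)² = 0.0160 / 2025 = 7.901×10^-6.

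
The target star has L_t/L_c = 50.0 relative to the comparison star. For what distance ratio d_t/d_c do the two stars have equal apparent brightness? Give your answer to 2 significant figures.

7.1

Equal flux requires L_t/d_t² = L_c/d_c², so d_t/d_c = √(L_t/L_c)
= √(50.0) = 7.071.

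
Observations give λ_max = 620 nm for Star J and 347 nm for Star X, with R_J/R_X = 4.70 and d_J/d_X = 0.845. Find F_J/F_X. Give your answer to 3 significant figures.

Wien's law: T_J/T_X = λ_X/λ_J = 347/620 = 0.5597.
L_J/L_X = (R_J/R_X)²(T_J/T_X)⁴ = (4.70)²(0.5597)⁴ = 2.167.
F_J/F_X = (L_J/L_X)/(d_J/d_X)² = 2.167/(0.845)² = 3.036.

3.04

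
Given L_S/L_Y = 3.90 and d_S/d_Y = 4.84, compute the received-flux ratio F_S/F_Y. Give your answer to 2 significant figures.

0.17

F = L/(4πd²), so F_S/F_Y = (L_S/L_Y) / (d_S/d_Y)²
= 3.90 / (4.84)² = 3.90 / 23.43 = 0.1665.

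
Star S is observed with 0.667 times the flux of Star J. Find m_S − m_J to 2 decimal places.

0.44

m_S − m_J = −2.5 log₁₀(F_S/F_J) = −2.5 log₁₀(0.667) = −2.5 × (-0.176) = 0.440.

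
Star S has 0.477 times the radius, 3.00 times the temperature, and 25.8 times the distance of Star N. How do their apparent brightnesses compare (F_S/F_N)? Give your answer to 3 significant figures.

L_S/L_N = (R_S/R_N)²(T_S/T_N)⁴ = (0.477)² × (3.00)⁴ = 18.43.
F_S/F_N = (L_S/L_N)/(d_S/d_N)² = 18.43 / (25.8)² = 0.02769.

0.0277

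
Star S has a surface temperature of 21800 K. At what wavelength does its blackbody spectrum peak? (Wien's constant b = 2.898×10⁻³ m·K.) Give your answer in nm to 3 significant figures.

133 nm

λ_max = b/T = 2.898×10⁻³ / 21800 = 1.33×10^-7 m = 132.9 nm.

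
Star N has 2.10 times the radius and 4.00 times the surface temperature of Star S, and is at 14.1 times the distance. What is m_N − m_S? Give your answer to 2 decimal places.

-1.89

L_N/L_S = (2.10)²(4.00)⁴ = 1129.
F_N/F_S = (L_N/L_S)/(d_N/d_S)² = 1129/198.8 = 5.679.
m_N − m_S = −2.5 log₁₀(5.679) = -1.89.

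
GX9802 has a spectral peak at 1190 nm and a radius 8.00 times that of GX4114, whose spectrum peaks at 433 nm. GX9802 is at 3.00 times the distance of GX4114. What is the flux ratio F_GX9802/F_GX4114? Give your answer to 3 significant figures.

0.125

Wien's law: T_GX9802/T_GX4114 = λ_GX4114/λ_GX9802 = 433/1190 = 0.3639.
L_GX9802/L_GX4114 = (R_GX9802/R_GX4114)²(T_GX9802/T_GX4114)⁴ = (8.00)²(0.3639)⁴ = 1.122.
F_GX9802/F_GX4114 = (L_GX9802/L_GX4114)/(d_GX9802/d_GX4114)² = 1.122/(3.00)² = 0.1247.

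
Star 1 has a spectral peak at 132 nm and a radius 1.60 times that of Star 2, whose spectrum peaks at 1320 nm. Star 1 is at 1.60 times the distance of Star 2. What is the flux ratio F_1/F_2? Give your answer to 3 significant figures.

Wien's law: T_1/T_2 = λ_2/λ_1 = 1320/132 = 10.00.
L_1/L_2 = (R_1/R_2)²(T_1/T_2)⁴ = (1.60)²(10.00)⁴ = 2.560×10^4.
F_1/F_2 = (L_1/L_2)/(d_1/d_2)² = 2.560×10^4/(1.60)² = 1.000×10^4.

1.00×10^4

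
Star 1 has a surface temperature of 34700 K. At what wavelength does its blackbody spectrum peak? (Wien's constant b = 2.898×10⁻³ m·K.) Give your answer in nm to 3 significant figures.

83.5 nm

λ_max = b/T = 2.898×10⁻³ / 34700 = 8.35×10^-8 m = 83.52 nm.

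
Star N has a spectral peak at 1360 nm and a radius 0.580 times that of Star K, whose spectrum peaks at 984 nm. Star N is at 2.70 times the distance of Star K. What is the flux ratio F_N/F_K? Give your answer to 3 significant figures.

0.0126

Wien's law: T_N/T_K = λ_K/λ_N = 984/1360 = 0.7235.
L_N/L_K = (R_N/R_K)²(T_N/T_K)⁴ = (0.580)²(0.7235)⁴ = 0.09219.
F_N/F_K = (L_N/L_K)/(d_N/d_K)² = 0.09219/(2.70)² = 0.01265.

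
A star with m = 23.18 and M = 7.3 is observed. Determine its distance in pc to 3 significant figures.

m − M = 5 log₁₀(d/10 pc)
23.18 − (7.3) = 15.88 = 5 log₁₀(d/10)
d = 10 × 10^(15.88/5) = 10 × 10^3.176 = 1.500×10^4 pc.

1.50×10^4 pc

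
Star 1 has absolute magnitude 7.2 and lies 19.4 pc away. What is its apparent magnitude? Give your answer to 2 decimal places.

8.64

m = M + 5 log₁₀(d/10 pc) = 7.2 + 5 log₁₀(19.4/10)
  = 7.2 + 5 × 0.288 = 7.2 + 1.44 = 8.64.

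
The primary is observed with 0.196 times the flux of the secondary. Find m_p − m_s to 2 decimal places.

1.77

m_p − m_s = −2.5 log₁₀(F_p/F_s) = −2.5 log₁₀(0.196) = −2.5 × (-0.708) = 1.769.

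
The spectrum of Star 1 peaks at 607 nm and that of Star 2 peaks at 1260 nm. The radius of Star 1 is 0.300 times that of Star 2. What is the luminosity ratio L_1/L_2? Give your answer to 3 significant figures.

1.67

Wien's law gives T ∝ 1/λ_max, so T_1/T_2 = λ_2/λ_1 = 1260/607 = 2.076.
Then L ∝ R²T⁴ gives L_1/L_2 = (0.300)² × (2.076)⁴ = 0.09000 × 18.57 = 1.671.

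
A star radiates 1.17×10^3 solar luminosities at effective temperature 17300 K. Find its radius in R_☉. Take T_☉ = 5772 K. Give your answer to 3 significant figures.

3.81 R_☉

R/R_☉ = √(L/L_☉) / (T/T_☉)² = √(1.17×10^3) / (2.997)²
       = 34.21 / 8.983 = 3.808.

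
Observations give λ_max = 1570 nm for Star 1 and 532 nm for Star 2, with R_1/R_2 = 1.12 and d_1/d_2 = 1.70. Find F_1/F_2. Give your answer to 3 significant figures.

Wien's law: T_1/T_2 = λ_2/λ_1 = 532/1570 = 0.3389.
L_1/L_2 = (R_1/R_2)²(T_1/T_2)⁴ = (1.12)²(0.3389)⁴ = 0.01654.
F_1/F_2 = (L_1/L_2)/(d_1/d_2)² = 0.01654/(1.70)² = 0.005723.

0.00572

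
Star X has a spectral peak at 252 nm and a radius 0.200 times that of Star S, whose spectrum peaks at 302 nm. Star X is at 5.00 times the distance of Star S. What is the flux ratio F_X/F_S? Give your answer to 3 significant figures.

Wien's law: T_X/T_S = λ_S/λ_X = 302/252 = 1.198.
L_X/L_S = (R_X/R_S)²(T_X/T_S)⁴ = (0.200)²(1.198)⁴ = 0.08251.
F_X/F_S = (L_X/L_S)/(d_X/d_S)² = 0.08251/(5.00)² = 0.003300.

0.00330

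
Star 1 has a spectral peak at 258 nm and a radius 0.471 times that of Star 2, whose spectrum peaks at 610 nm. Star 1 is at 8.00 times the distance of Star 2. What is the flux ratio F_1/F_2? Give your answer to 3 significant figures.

0.108

Wien's law: T_1/T_2 = λ_2/λ_1 = 610/258 = 2.364.
L_1/L_2 = (R_1/R_2)²(T_1/T_2)⁴ = (0.471)²(2.364)⁴ = 6.932.
F_1/F_2 = (L_1/L_2)/(d_1/d_2)² = 6.932/(8.00)² = 0.1083.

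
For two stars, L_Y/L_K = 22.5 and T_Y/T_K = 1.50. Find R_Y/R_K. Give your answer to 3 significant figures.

L ∝ R²T⁴ gives R ∝ √L / T², so
R_Y/R_K = √(22.5) / (1.50)² = 4.743 / 2.250 = 2.108.

2.11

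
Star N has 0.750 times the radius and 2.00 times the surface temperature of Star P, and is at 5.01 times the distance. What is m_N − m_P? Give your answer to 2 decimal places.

L_N/L_P = (0.750)²(2.00)⁴ = 9.000.
F_N/F_P = (L_N/L_P)/(d_N/d_P)² = 9.000/25.10 = 0.3586.
m_N − m_P = −2.5 log₁₀(0.3586) = 1.11.

1.11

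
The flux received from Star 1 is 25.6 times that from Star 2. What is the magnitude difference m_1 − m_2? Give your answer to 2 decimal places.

m_1 − m_2 = −2.5 log₁₀(F_1/F_2) = −2.5 log₁₀(25.6) = −2.5 × (1.408) = -3.521.

-3.52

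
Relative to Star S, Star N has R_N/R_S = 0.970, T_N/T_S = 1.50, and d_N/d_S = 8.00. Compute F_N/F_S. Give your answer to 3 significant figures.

L_N/L_S = (R_N/R_S)²(T_N/T_S)⁴ = (0.970)² × (1.50)⁴ = 4.763.
F_N/F_S = (L_N/L_S)/(d_N/d_S)² = 4.763 / (8.00)² = 0.07443.

0.0744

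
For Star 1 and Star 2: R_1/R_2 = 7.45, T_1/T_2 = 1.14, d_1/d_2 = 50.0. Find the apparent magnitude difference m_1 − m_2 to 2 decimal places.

L_1/L_2 = (7.45)²(1.14)⁴ = 93.74.
F_1/F_2 = (L_1/L_2)/(d_1/d_2)² = 93.74/2500 = 0.03750.
m_1 − m_2 = −2.5 log₁₀(0.03750) = 3.57.

3.57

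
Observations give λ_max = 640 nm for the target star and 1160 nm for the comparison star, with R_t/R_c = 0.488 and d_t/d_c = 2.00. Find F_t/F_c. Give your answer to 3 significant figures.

Wien's law: T_t/T_c = λ_c/λ_t = 1160/640 = 1.812.
L_t/L_c = (R_t/R_c)²(T_t/T_c)⁴ = (0.488)²(1.812)⁴ = 2.570.
F_t/F_c = (L_t/L_c)/(d_t/d_c)² = 2.570/(2.00)² = 0.6425.

0.643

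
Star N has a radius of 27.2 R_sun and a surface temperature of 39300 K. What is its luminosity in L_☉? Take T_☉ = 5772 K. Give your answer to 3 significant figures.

L/L_☉ = (R/R_☉)² (T/T_☉)⁴ = (27.2)² × (39300/5772)⁴
       = 739.8 × (6.809)⁴ = 739.8 × 2149 = 1.590×10^6.

1.59×10^6 L_☉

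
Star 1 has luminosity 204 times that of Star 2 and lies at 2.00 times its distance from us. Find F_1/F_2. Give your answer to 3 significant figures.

F = L/(4πd²), so F_1/F_2 = (L_1/L_2) / (d_1/d_2)²
= 204 / (2.00)² = 204 / 4.000 = 51.00.

51.0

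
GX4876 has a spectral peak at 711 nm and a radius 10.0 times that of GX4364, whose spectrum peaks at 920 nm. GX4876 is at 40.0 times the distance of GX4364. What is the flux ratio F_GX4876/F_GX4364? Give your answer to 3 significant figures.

0.175

Wien's law: T_GX4876/T_GX4364 = λ_GX4364/λ_GX4876 = 920/711 = 1.294.
L_GX4876/L_GX4364 = (R_GX4876/R_GX4364)²(T_GX4876/T_GX4364)⁴ = (10.0)²(1.294)⁴ = 280.3.
F_GX4876/F_GX4364 = (L_GX4876/L_GX4364)/(d_GX4876/d_GX4364)² = 280.3/(40.0)² = 0.1752.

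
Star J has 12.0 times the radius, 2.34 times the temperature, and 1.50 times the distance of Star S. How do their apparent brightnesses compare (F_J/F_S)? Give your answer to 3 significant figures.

L_J/L_S = (R_J/R_S)²(T_J/T_S)⁴ = (12.0)² × (2.34)⁴ = 4317.
F_J/F_S = (L_J/L_S)/(d_J/d_S)² = 4317 / (1.50)² = 1919.

1.92×10^3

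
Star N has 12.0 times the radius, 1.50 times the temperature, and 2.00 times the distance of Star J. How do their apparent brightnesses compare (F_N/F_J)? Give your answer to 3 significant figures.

L_N/L_J = (R_N/R_J)²(T_N/T_J)⁴ = (12.0)² × (1.50)⁴ = 729.0.
F_N/F_J = (L_N/L_J)/(d_N/d_J)² = 729.0 / (2.00)² = 182.2.

182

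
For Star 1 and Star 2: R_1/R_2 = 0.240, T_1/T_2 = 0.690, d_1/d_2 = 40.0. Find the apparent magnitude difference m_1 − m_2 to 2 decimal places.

12.72

L_1/L_2 = (0.240)²(0.690)⁴ = 0.01306.
F_1/F_2 = (L_1/L_2)/(d_1/d_2)² = 0.01306/1600 = 8.160×10^-6.
m_1 − m_2 = −2.5 log₁₀(8.160×10^-6) = 12.72.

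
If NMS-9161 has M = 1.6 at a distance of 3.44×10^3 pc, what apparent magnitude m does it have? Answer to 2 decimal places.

m = M + 5 log₁₀(d/10 pc) = 1.6 + 5 log₁₀(3.44×10^3/10)
  = 1.6 + 5 × 2.537 = 1.6 + 12.68 = 14.28.

14.28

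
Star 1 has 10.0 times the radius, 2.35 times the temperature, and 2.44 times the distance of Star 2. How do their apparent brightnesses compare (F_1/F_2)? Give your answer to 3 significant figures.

L_1/L_2 = (R_1/R_2)²(T_1/T_2)⁴ = (10.0)² × (2.35)⁴ = 3050.
F_1/F_2 = (L_1/L_2)/(d_1/d_2)² = 3050 / (2.44)² = 512.3.

512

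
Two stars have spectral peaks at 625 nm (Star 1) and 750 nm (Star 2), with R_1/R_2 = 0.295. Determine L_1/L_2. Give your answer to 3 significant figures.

Wien's law gives T ∝ 1/λ_max, so T_1/T_2 = λ_2/λ_1 = 750/625 = 1.200.
Then L ∝ R²T⁴ gives L_1/L_2 = (0.295)² × (1.200)⁴ = 0.08702 × 2.074 = 0.1805.

0.180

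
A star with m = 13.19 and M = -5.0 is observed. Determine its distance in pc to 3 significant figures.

m − M = 5 log₁₀(d/10 pc)
13.19 − (-5.0) = 18.19 = 5 log₁₀(d/10)
d = 10 × 10^(18.19/5) = 10 × 10^3.638 = 4.345×10^4 pc.

4.35×10^4 pc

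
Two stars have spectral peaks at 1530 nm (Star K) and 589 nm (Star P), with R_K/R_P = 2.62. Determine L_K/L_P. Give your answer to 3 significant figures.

Wien's law gives T ∝ 1/λ_max, so T_K/T_P = λ_P/λ_K = 589/1530 = 0.3850.
Then L ∝ R²T⁴ gives L_K/L_P = (2.62)² × (0.3850)⁴ = 6.864 × 0.02196 = 0.1508.

0.151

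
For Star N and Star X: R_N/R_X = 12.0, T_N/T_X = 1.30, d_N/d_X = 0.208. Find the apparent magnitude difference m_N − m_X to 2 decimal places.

-9.95

L_N/L_X = (12.0)²(1.30)⁴ = 411.3.
F_N/F_X = (L_N/L_X)/(d_N/d_X)² = 411.3/0.04326 = 9506.
m_N − m_X = −2.5 log₁₀(9506) = -9.95.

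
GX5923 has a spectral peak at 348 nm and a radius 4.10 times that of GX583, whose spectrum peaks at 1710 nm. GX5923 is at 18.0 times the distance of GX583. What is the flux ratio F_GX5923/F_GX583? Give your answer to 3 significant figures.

Wien's law: T_GX5923/T_GX583 = λ_GX583/λ_GX5923 = 1710/348 = 4.914.
L_GX5923/L_GX583 = (R_GX5923/R_GX583)²(T_GX5923/T_GX583)⁴ = (4.10)²(4.914)⁴ = 9800.
F_GX5923/F_GX583 = (L_GX5923/L_GX583)/(d_GX5923/d_GX583)² = 9800/(18.0)² = 30.25.

30.2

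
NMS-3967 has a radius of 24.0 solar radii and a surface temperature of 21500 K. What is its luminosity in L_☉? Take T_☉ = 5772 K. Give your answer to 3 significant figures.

1.11×10^5 L_☉

L/L_☉ = (R/R_☉)² (T/T_☉)⁴ = (24.0)² × (21500/5772)⁴
       = 576.0 × (3.725)⁴ = 576.0 × 192.5 = 1.109×10^5.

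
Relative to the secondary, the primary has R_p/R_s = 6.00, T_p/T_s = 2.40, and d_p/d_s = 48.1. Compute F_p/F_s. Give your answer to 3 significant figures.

L_p/L_s = (R_p/R_s)²(T_p/T_s)⁴ = (6.00)² × (2.40)⁴ = 1194.
F_p/F_s = (L_p/L_s)/(d_p/d_s)² = 1194 / (48.1)² = 0.5162.

0.516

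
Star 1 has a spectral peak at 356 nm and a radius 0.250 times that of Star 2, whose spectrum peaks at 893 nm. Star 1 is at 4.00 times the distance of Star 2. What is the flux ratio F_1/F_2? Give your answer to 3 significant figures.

0.155

Wien's law: T_1/T_2 = λ_2/λ_1 = 893/356 = 2.508.
L_1/L_2 = (R_1/R_2)²(T_1/T_2)⁴ = (0.250)²(2.508)⁴ = 2.474.
F_1/F_2 = (L_1/L_2)/(d_1/d_2)² = 2.474/(4.00)² = 0.1547.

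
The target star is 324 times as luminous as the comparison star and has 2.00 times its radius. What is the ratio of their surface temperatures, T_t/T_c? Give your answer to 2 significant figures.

L ∝ R²T⁴ gives T ∝ (L/R²)^(1/4), so
T_t/T_c = (324 / 2.00²)^(1/4) = (81.00)^(1/4) = 3.000.

3.0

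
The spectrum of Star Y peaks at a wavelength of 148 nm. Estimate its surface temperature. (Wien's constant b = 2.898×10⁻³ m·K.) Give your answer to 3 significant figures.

1.96×10^4 K

T = b/λ_max = 2.898×10⁻³ / (148×10⁻⁹) = 1.958×10^4 K.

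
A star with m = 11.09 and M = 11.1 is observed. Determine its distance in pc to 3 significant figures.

m − M = 5 log₁₀(d/10 pc)
11.09 − (11.1) = -0.01 = 5 log₁₀(d/10)
d = 10 × 10^(-0.01/5) = 10 × 10^-0.002 = 9.954 pc.

9.95 pc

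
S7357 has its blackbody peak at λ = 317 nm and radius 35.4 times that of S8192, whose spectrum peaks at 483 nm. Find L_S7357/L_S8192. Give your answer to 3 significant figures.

Wien's law gives T ∝ 1/λ_max, so T_S7357/T_S8192 = λ_S8192/λ_S7357 = 483/317 = 1.524.
Then L ∝ R²T⁴ gives L_S7357/L_S8192 = (35.4)² × (1.524)⁴ = 1253 × 5.390 = 6754.

6.75×10^3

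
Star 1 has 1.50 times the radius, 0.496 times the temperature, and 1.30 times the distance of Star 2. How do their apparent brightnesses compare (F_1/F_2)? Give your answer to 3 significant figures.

0.0806

L_1/L_2 = (R_1/R_2)²(T_1/T_2)⁴ = (1.50)² × (0.496)⁴ = 0.1362.
F_1/F_2 = (L_1/L_2)/(d_1/d_2)² = 0.1362 / (1.30)² = 0.08058.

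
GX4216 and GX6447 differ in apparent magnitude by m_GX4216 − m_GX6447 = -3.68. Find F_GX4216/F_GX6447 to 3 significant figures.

29.6

F_GX4216/F_GX6447 = 10^(−(m_GX4216 − m_GX6447)/2.5) = 10^(3.68/2.5) = 10^1.472 = 29.65.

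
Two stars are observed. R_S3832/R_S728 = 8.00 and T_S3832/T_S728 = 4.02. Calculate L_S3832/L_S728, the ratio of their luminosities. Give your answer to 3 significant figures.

1.67×10^4

From the Stefan–Boltzmann law, L ∝ R²T⁴, so
L_S3832/L_S728 = (R_S3832/R_S728)² (T_S3832/T_S728)⁴ = (8.00)² × (4.02)⁴ = 64.00 × 261.2 = 1.671×10^4.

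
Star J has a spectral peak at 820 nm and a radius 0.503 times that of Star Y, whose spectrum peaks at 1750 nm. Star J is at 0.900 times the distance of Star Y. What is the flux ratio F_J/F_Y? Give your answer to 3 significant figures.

Wien's law: T_J/T_Y = λ_Y/λ_J = 1750/820 = 2.134.
L_J/L_Y = (R_J/R_Y)²(T_J/T_Y)⁴ = (0.503)²(2.134)⁴ = 5.248.
F_J/F_Y = (L_J/L_Y)/(d_J/d_Y)² = 5.248/(0.900)² = 6.480.

6.48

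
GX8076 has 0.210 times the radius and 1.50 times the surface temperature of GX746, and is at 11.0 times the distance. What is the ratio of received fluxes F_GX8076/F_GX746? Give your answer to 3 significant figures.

0.00185

L_GX8076/L_GX746 = (R_GX8076/R_GX746)²(T_GX8076/T_GX746)⁴ = (0.210)² × (1.50)⁴ = 0.2233.
F_GX8076/F_GX746 = (L_GX8076/L_GX746)/(d_GX8076/d_GX746)² = 0.2233 / (11.0)² = 0.001845.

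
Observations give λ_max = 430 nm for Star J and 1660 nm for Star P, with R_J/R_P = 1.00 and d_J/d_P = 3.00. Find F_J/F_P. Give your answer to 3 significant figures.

Wien's law: T_J/T_P = λ_P/λ_J = 1660/430 = 3.860.
L_J/L_P = (R_J/R_P)²(T_J/T_P)⁴ = (1.00)²(3.860)⁴ = 222.1.
F_J/F_P = (L_J/L_P)/(d_J/d_P)² = 222.1/(3.00)² = 24.68.

24.7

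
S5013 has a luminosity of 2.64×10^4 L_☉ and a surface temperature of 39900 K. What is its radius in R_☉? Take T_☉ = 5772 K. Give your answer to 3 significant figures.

3.40 R_☉

R/R_☉ = √(L/L_☉) / (T/T_☉)² = √(2.64×10^4) / (6.913)²
       = 162.5 / 47.79 = 3.400.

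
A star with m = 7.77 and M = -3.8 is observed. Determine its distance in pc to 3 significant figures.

2.06×10^3 pc

m − M = 5 log₁₀(d/10 pc)
7.77 − (-3.8) = 11.57 = 5 log₁₀(d/10)
d = 10 × 10^(11.57/5) = 10 × 10^2.314 = 2061 pc.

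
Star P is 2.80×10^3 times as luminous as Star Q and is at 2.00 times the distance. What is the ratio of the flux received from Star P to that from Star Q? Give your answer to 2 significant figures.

7.0×10^2

F = L/(4πd²), so F_P/F_Q = (L_P/L_Q) / (d_P/d_Q)²
= 2.80×10^3 / (2.00)² = 2.80×10^3 / 4.000 = 700.0.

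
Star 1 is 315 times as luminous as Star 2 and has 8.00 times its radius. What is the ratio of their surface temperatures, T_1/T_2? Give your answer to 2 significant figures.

L ∝ R²T⁴ gives T ∝ (L/R²)^(1/4), so
T_1/T_2 = (315 / 8.00²)^(1/4) = (4.922)^(1/4) = 1.489.

1.5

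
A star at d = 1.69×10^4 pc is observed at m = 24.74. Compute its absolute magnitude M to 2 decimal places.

M = m − 5 log₁₀(d/10 pc) = 24.74 − 5 log₁₀(1.69×10^4/10)
  = 24.74 − 5 × 3.228 = 24.74 − 16.14 = 8.60.

8.60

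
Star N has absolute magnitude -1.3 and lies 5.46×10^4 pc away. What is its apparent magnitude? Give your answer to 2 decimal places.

m = M + 5 log₁₀(d/10 pc) = -1.3 + 5 log₁₀(5.46×10^4/10)
  = -1.3 + 5 × 3.737 = -1.3 + 18.69 = 17.39.

17.39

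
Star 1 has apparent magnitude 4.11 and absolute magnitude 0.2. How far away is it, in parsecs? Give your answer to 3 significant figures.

m − M = 5 log₁₀(d/10 pc)
4.11 − (0.2) = 3.91 = 5 log₁₀(d/10)
d = 10 × 10^(3.91/5) = 10 × 10^0.782 = 60.53 pc.

60.5 pc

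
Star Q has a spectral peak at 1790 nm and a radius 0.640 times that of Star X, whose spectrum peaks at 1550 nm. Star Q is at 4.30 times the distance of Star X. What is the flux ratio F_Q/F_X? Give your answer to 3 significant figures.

Wien's law: T_Q/T_X = λ_X/λ_Q = 1550/1790 = 0.8659.
L_Q/L_X = (R_Q/R_X)²(T_Q/T_X)⁴ = (0.640)²(0.8659)⁴ = 0.2303.
F_Q/F_X = (L_Q/L_X)/(d_Q/d_X)² = 0.2303/(4.30)² = 0.01245.

0.0125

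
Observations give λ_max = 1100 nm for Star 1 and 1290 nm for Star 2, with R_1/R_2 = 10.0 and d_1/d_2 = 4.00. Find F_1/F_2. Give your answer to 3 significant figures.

11.8

Wien's law: T_1/T_2 = λ_2/λ_1 = 1290/1100 = 1.173.
L_1/L_2 = (R_1/R_2)²(T_1/T_2)⁴ = (10.0)²(1.173)⁴ = 189.1.
F_1/F_2 = (L_1/L_2)/(d_1/d_2)² = 189.1/(4.00)² = 11.82.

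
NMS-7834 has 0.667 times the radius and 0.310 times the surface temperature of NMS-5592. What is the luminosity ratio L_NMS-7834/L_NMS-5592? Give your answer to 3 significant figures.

From the Stefan–Boltzmann law, L ∝ R²T⁴, so
L_NMS-7834/L_NMS-5592 = (R_NMS-7834/R_NMS-5592)² (T_NMS-7834/T_NMS-5592)⁴ = (0.667)² × (0.310)⁴ = 0.4449 × 0.009235 = 0.004109.

0.00411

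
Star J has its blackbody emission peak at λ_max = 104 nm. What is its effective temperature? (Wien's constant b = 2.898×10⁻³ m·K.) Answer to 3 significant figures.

2.79×10^4 K

T = b/λ_max = 2.898×10⁻³ / (104×10⁻⁹) = 2.787×10^4 K.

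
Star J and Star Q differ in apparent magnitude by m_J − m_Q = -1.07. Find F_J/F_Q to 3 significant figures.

2.68

F_J/F_Q = 10^(−(m_J − m_Q)/2.5) = 10^(1.07/2.5) = 10^0.428 = 2.679.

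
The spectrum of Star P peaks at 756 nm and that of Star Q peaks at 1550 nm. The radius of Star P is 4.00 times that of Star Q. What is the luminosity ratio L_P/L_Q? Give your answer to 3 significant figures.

283

Wien's law gives T ∝ 1/λ_max, so T_P/T_Q = λ_Q/λ_P = 1550/756 = 2.050.
Then L ∝ R²T⁴ gives L_P/L_Q = (4.00)² × (2.050)⁴ = 16.00 × 17.67 = 282.7.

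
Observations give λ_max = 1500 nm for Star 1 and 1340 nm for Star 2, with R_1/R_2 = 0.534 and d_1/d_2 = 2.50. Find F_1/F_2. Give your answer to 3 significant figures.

Wien's law: T_1/T_2 = λ_2/λ_1 = 1340/1500 = 0.8933.
L_1/L_2 = (R_1/R_2)²(T_1/T_2)⁴ = (0.534)²(0.8933)⁴ = 0.1816.
F_1/F_2 = (L_1/L_2)/(d_1/d_2)² = 0.1816/(2.50)² = 0.02906.

0.0291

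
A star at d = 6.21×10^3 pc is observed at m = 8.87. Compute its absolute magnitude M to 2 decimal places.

-5.10

M = m − 5 log₁₀(d/10 pc) = 8.87 − 5 log₁₀(6.21×10^3/10)
  = 8.87 − 5 × 2.793 = 8.87 − 13.97 = -5.10.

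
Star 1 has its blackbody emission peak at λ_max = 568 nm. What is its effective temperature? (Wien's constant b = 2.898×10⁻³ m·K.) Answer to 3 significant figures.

5.10×10^3 K

T = b/λ_max = 2.898×10⁻³ / (568×10⁻⁹) = 5102 K.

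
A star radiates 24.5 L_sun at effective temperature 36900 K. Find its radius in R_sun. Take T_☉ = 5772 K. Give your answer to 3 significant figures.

0.121 R_sun

R/R_☉ = √(L/L_☉) / (T/T_☉)² = √(24.5) / (6.393)²
       = 4.950 / 40.87 = 0.1211.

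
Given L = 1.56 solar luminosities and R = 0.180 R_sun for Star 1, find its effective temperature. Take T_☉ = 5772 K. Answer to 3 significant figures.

1.52×10^4 K

T/T_☉ = (L/L_☉)^(1/4) / (R/R_☉)^(1/2)
T = 5772 × (1.56)^(1/4) / √(0.180) = 5772 × 1.118 / 0.4243 = 1.520×10^4 K.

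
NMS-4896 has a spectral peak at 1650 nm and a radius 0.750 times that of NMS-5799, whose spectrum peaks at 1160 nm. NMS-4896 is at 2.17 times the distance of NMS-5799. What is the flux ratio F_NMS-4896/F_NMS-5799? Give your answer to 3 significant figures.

Wien's law: T_NMS-4896/T_NMS-5799 = λ_NMS-5799/λ_NMS-4896 = 1160/1650 = 0.7030.
L_NMS-4896/L_NMS-5799 = (R_NMS-4896/R_NMS-5799)²(T_NMS-4896/T_NMS-5799)⁴ = (0.750)²(0.7030)⁴ = 0.1374.
F_NMS-4896/F_NMS-5799 = (L_NMS-4896/L_NMS-5799)/(d_NMS-4896/d_NMS-5799)² = 0.1374/(2.17)² = 0.02918.

0.0292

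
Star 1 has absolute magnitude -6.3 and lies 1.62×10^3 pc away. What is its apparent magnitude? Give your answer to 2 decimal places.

m = M + 5 log₁₀(d/10 pc) = -6.3 + 5 log₁₀(1.62×10^3/10)
  = -6.3 + 5 × 2.210 = -6.3 + 11.05 = 4.75.

4.75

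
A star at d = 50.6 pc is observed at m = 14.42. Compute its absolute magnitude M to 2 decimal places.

10.90

M = m − 5 log₁₀(d/10 pc) = 14.42 − 5 log₁₀(50.6/10)
  = 14.42 − 5 × 0.704 = 14.42 − 3.52 = 10.90.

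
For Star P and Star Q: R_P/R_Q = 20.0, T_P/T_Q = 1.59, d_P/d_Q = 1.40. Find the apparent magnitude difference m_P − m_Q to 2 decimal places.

L_P/L_Q = (20.0)²(1.59)⁴ = 2557.
F_P/F_Q = (L_P/L_Q)/(d_P/d_Q)² = 2557/1.960 = 1304.
m_P − m_Q = −2.5 log₁₀(1304) = -7.79.

-7.79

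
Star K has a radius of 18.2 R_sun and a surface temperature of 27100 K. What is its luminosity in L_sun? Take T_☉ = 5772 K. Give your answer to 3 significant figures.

1.61×10^5 L_sun

L/L_☉ = (R/R_☉)² (T/T_☉)⁴ = (18.2)² × (27100/5772)⁴
       = 331.2 × (4.695)⁴ = 331.2 × 485.9 = 1.610×10^5.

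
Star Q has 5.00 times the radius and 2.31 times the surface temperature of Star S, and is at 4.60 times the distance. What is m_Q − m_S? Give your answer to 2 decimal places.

-3.82

L_Q/L_S = (5.00)²(2.31)⁴ = 711.8.
F_Q/F_S = (L_Q/L_S)/(d_Q/d_S)² = 711.8/21.16 = 33.64.
m_Q − m_S = −2.5 log₁₀(33.64) = -3.82.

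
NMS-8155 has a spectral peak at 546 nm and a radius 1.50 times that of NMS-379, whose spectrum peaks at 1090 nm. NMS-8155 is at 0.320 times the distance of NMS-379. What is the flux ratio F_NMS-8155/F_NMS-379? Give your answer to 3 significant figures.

349

Wien's law: T_NMS-8155/T_NMS-379 = λ_NMS-379/λ_NMS-8155 = 1090/546 = 1.996.
L_NMS-8155/L_NMS-379 = (R_NMS-8155/R_NMS-379)²(T_NMS-8155/T_NMS-379)⁴ = (1.50)²(1.996)⁴ = 35.74.
F_NMS-8155/F_NMS-379 = (L_NMS-8155/L_NMS-379)/(d_NMS-8155/d_NMS-379)² = 35.74/(0.320)² = 349.0.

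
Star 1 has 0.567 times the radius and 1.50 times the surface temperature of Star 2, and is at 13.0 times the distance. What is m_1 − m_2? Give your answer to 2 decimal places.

L_1/L_2 = (0.567)²(1.50)⁴ = 1.628.
F_1/F_2 = (L_1/L_2)/(d_1/d_2)² = 1.628/169.0 = 0.009630.
m_1 − m_2 = −2.5 log₁₀(0.009630) = 5.04.

5.04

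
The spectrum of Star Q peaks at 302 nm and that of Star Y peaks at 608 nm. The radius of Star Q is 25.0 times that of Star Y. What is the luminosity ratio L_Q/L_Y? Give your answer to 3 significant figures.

Wien's law gives T ∝ 1/λ_max, so T_Q/T_Y = λ_Y/λ_Q = 608/302 = 2.013.
Then L ∝ R²T⁴ gives L_Q/L_Y = (25.0)² × (2.013)⁴ = 625.0 × 16.43 = 1.027×10^4.

1.03×10^4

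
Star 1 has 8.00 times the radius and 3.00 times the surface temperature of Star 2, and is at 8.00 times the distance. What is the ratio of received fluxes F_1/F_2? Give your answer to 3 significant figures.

L_1/L_2 = (R_1/R_2)²(T_1/T_2)⁴ = (8.00)² × (3.00)⁴ = 5184.
F_1/F_2 = (L_1/L_2)/(d_1/d_2)² = 5184 / (8.00)² = 81.00.

81.0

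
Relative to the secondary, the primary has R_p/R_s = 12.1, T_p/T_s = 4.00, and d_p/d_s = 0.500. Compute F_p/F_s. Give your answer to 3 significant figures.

L_p/L_s = (R_p/R_s)²(T_p/T_s)⁴ = (12.1)² × (4.00)⁴ = 3.748×10^4.
F_p/F_s = (L_p/L_s)/(d_p/d_s)² = 3.748×10^4 / (0.500)² = 1.499×10^5.

1.50×10^5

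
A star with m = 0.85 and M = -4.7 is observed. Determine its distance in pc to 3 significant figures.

m − M = 5 log₁₀(d/10 pc)
0.85 − (-4.7) = 5.55 = 5 log₁₀(d/10)
d = 10 × 10^(5.55/5) = 10 × 10^1.110 = 128.8 pc.

129 pc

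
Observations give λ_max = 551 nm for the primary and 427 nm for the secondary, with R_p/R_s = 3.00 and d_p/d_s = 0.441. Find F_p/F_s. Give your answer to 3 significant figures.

16.7

Wien's law: T_p/T_s = λ_s/λ_p = 427/551 = 0.7750.
L_p/L_s = (R_p/R_s)²(T_p/T_s)⁴ = (3.00)²(0.7750)⁴ = 3.246.
F_p/F_s = (L_p/L_s)/(d_p/d_s)² = 3.246/(0.441)² = 16.69.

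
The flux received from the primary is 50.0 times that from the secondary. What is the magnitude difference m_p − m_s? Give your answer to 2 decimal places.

-4.25

m_p − m_s = −2.5 log₁₀(F_p/F_s) = −2.5 log₁₀(50.0) = −2.5 × (1.699) = -4.247.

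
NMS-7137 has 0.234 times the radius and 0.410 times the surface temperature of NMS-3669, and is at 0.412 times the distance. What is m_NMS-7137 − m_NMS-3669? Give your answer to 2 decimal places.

5.10

L_NMS-7137/L_NMS-3669 = (0.234)²(0.410)⁴ = 0.001547.
F_NMS-7137/F_NMS-3669 = (L_NMS-7137/L_NMS-3669)/(d_NMS-7137/d_NMS-3669)² = 0.001547/0.1697 = 0.009115.
m_NMS-7137 − m_NMS-3669 = −2.5 log₁₀(0.009115) = 5.10.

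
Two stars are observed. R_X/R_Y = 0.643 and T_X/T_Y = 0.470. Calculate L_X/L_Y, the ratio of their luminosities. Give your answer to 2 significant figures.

From the Stefan–Boltzmann law, L ∝ R²T⁴, so
L_X/L_Y = (R_X/R_Y)² (T_X/T_Y)⁴ = (0.643)² × (0.470)⁴ = 0.4134 × 0.04880 = 0.02017.

0.020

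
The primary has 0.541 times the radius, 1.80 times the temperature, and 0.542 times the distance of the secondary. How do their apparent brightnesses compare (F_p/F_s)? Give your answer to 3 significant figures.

L_p/L_s = (R_p/R_s)²(T_p/T_s)⁴ = (0.541)² × (1.80)⁴ = 3.072.
F_p/F_s = (L_p/L_s)/(d_p/d_s)² = 3.072 / (0.542)² = 10.46.

10.5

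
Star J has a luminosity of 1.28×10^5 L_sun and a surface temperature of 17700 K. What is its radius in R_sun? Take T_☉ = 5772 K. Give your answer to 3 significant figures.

R/R_☉ = √(L/L_☉) / (T/T_☉)² = √(1.28×10^5) / (3.067)²
       = 357.8 / 9.404 = 38.05.

38.0 R_sun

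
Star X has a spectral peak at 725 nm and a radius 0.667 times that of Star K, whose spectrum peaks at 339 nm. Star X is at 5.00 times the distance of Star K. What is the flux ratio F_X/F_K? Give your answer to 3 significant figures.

Wien's law: T_X/T_K = λ_K/λ_X = 339/725 = 0.4676.
L_X/L_K = (R_X/R_K)²(T_X/T_K)⁴ = (0.667)²(0.4676)⁴ = 0.02127.
F_X/F_K = (L_X/L_K)/(d_X/d_K)² = 0.02127/(5.00)² = 8.507×10^-4.

8.51×10^-4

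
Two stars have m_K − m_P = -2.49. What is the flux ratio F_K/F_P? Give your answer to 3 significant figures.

9.91

F_K/F_P = 10^(−(m_K − m_P)/2.5) = 10^(2.49/2.5) = 10^0.996 = 9.908.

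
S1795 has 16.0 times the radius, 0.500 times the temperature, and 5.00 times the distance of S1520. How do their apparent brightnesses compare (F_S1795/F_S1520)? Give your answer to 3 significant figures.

L_S1795/L_S1520 = (R_S1795/R_S1520)²(T_S1795/T_S1520)⁴ = (16.0)² × (0.500)⁴ = 16.00.
F_S1795/F_S1520 = (L_S1795/L_S1520)/(d_S1795/d_S1520)² = 16.00 / (5.00)² = 0.6400.

0.640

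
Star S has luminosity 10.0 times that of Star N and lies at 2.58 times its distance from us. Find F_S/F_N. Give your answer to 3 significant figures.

1.50

F = L/(4πd²), so F_S/F_N = (L_S/L_N) / (d_S/d_N)²
= 10.0 / (2.58)² = 10.0 / 6.656 = 1.502.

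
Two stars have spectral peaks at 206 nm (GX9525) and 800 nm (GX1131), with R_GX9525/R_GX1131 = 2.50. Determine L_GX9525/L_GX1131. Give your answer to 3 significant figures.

Wien's law gives T ∝ 1/λ_max, so T_GX9525/T_GX1131 = λ_GX1131/λ_GX9525 = 800/206 = 3.883.
Then L ∝ R²T⁴ gives L_GX9525/L_GX1131 = (2.50)² × (3.883)⁴ = 6.250 × 227.5 = 1422.

1.42×10^3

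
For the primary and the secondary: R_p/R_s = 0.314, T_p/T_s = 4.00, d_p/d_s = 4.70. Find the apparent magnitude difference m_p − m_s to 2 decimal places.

L_p/L_s = (0.314)²(4.00)⁴ = 25.24.
F_p/F_s = (L_p/L_s)/(d_p/d_s)² = 25.24/22.09 = 1.143.
m_p − m_s = −2.5 log₁₀(1.143) = -0.14.

-0.14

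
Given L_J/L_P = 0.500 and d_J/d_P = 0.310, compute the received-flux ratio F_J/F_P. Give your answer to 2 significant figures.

F = L/(4πd²), so F_J/F_P = (L_J/L_P) / (d_J/d_P)²
= 0.500 / (0.310)² = 0.500 / 0.09610 = 5.203.

5.2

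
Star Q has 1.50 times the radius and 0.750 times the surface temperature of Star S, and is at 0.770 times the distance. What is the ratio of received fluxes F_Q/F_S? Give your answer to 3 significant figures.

1.20

L_Q/L_S = (R_Q/R_S)²(T_Q/T_S)⁴ = (1.50)² × (0.750)⁴ = 0.7119.
F_Q/F_S = (L_Q/L_S)/(d_Q/d_S)² = 0.7119 / (0.770)² = 1.201.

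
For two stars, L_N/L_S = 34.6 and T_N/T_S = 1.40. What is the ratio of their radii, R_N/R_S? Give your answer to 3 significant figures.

3.00

L ∝ R²T⁴ gives R ∝ √L / T², so
R_N/R_S = √(34.6) / (1.40)² = 5.882 / 1.960 = 3.001.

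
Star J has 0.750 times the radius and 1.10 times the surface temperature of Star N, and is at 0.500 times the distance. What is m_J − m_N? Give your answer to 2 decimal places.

-1.29

L_J/L_N = (0.750)²(1.10)⁴ = 0.8236.
F_J/F_N = (L_J/L_N)/(d_J/d_N)² = 0.8236/0.2500 = 3.294.
m_J − m_N = −2.5 log₁₀(3.294) = -1.29.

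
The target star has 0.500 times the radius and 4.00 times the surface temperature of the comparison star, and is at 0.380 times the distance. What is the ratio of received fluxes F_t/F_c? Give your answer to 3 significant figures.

L_t/L_c = (R_t/R_c)²(T_t/T_c)⁴ = (0.500)² × (4.00)⁴ = 64.00.
F_t/F_c = (L_t/L_c)/(d_t/d_c)² = 64.00 / (0.380)² = 443.2.

443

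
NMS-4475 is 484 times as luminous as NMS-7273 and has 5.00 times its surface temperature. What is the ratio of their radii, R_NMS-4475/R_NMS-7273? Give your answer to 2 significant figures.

L ∝ R²T⁴ gives R ∝ √L / T², so
R_NMS-4475/R_NMS-7273 = √(484) / (5.00)² = 22.00 / 25.00 = 0.8800.

0.88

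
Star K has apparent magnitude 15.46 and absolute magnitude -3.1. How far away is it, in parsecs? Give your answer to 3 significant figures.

m − M = 5 log₁₀(d/10 pc)
15.46 − (-3.1) = 18.56 = 5 log₁₀(d/10)
d = 10 × 10^(18.56/5) = 10 × 10^3.712 = 5.152×10^4 pc.

5.15×10^4 pc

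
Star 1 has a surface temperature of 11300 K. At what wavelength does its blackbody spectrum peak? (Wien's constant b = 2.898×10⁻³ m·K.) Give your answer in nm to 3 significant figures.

256 nm

λ_max = b/T = 2.898×10⁻³ / 11300 = 2.56×10^-7 m = 256.5 nm.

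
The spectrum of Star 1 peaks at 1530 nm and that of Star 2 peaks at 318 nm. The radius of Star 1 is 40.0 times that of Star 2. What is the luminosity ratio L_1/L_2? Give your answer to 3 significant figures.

2.99

Wien's law gives T ∝ 1/λ_max, so T_1/T_2 = λ_2/λ_1 = 318/1530 = 0.2078.
Then L ∝ R²T⁴ gives L_1/L_2 = (40.0)² × (0.2078)⁴ = 1600 × 0.001866 = 2.986.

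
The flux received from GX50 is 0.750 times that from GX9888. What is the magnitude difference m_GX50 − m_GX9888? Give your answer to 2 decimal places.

m_GX50 − m_GX9888 = −2.5 log₁₀(F_GX50/F_GX9888) = −2.5 log₁₀(0.750) = −2.5 × (-0.125) = 0.312.

0.31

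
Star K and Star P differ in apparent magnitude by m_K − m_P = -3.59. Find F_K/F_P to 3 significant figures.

27.3

F_K/F_P = 10^(−(m_K − m_P)/2.5) = 10^(3.59/2.5) = 10^1.436 = 27.29.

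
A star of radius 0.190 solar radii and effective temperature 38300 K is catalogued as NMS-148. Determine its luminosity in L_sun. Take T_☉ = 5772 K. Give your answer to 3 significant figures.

L/L_☉ = (R/R_☉)² (T/T_☉)⁴ = (0.190)² × (38300/5772)⁴
       = 0.03610 × (6.635)⁴ = 0.03610 × 1939 = 69.98.

70.0 L_sun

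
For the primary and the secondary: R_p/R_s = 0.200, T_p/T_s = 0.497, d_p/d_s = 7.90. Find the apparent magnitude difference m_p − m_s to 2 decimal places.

11.02

L_p/L_s = (0.200)²(0.497)⁴ = 0.002441.
F_p/F_s = (L_p/L_s)/(d_p/d_s)² = 0.002441/62.41 = 3.910×10^-5.
m_p − m_s = −2.5 log₁₀(3.910×10^-5) = 11.02.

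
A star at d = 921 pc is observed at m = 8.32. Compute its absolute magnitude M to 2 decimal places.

M = m − 5 log₁₀(d/10 pc) = 8.32 − 5 log₁₀(921/10)
  = 8.32 − 5 × 1.964 = 8.32 − 9.82 = -1.50.

-1.50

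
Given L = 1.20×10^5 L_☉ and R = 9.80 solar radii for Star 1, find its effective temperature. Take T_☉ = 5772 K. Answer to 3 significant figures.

T/T_☉ = (L/L_☉)^(1/4) / (R/R_☉)^(1/2)
T = 5772 × (1.20×10^5)^(1/4) / √(9.80) = 5772 × 18.61 / 3.130 = 3.432×10^4 K.

3.43×10^4 K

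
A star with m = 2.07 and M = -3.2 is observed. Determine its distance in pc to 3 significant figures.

m − M = 5 log₁₀(d/10 pc)
2.07 − (-3.2) = 5.27 = 5 log₁₀(d/10)
d = 10 × 10^(5.27/5) = 10 × 10^1.054 = 113.2 pc.

113 pc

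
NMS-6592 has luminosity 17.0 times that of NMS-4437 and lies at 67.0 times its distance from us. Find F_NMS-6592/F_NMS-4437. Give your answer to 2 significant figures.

0.0038

F = L/(4πd²), so F_NMS-6592/F_NMS-4437 = (L_NMS-6592/L_NMS-4437) / (d_NMS-6592/d_NMS-4437)²
= 17.0 / (67.0)² = 17.0 / 4489 = 0.003787.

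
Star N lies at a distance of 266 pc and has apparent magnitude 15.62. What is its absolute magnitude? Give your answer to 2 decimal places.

M = m − 5 log₁₀(d/10 pc) = 15.62 − 5 log₁₀(266/10)
  = 15.62 − 5 × 1.425 = 15.62 − 7.12 = 8.50.

8.50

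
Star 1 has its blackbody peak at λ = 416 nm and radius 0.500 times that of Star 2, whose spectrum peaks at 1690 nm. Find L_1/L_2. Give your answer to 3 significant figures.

Wien's law gives T ∝ 1/λ_max, so T_1/T_2 = λ_2/λ_1 = 1690/416 = 4.062.
Then L ∝ R²T⁴ gives L_1/L_2 = (0.500)² × (4.062)⁴ = 0.2500 × 272.4 = 68.09.

68.1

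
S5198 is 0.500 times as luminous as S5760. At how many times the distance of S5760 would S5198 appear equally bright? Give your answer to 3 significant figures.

0.707

Equal flux requires L_S5198/d_S5198² = L_S5760/d_S5760², so d_S5198/d_S5760 = √(L_S5198/L_S5760)
= √(0.500) = 0.7071.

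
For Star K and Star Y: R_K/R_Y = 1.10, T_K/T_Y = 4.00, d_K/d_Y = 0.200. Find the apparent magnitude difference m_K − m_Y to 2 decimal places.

L_K/L_Y = (1.10)²(4.00)⁴ = 309.8.
F_K/F_Y = (L_K/L_Y)/(d_K/d_Y)² = 309.8/0.04000 = 7744.
m_K − m_Y = −2.5 log₁₀(7744) = -9.72.

-9.72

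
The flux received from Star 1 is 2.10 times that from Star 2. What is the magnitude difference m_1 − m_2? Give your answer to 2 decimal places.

m_1 − m_2 = −2.5 log₁₀(F_1/F_2) = −2.5 log₁₀(2.10) = −2.5 × (0.322) = -0.806.

-0.81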